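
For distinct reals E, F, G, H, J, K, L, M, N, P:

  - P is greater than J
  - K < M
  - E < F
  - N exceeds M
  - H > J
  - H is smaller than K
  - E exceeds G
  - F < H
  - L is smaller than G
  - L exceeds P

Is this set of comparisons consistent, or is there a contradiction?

consistent

Every relation is compatible with J < P < L < G < E < F < H < K < M < N; the set is consistent.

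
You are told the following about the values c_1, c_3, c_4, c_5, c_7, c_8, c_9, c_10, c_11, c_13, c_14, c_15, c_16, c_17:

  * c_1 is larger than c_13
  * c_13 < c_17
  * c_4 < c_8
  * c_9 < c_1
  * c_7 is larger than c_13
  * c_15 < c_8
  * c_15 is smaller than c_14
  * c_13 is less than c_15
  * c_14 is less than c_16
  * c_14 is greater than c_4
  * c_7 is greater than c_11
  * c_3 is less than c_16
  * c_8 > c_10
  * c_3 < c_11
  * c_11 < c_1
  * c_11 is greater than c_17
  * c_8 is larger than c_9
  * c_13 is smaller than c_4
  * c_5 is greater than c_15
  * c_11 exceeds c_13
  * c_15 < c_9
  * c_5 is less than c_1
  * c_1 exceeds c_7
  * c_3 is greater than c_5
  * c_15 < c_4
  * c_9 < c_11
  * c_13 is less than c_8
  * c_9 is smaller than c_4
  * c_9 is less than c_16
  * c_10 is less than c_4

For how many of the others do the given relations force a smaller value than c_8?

From c_8 the given relations immediately reach c_13, c_10, c_15, c_9, c_4.
No other element is forced below c_8 by the given relations, so the count is 5.

5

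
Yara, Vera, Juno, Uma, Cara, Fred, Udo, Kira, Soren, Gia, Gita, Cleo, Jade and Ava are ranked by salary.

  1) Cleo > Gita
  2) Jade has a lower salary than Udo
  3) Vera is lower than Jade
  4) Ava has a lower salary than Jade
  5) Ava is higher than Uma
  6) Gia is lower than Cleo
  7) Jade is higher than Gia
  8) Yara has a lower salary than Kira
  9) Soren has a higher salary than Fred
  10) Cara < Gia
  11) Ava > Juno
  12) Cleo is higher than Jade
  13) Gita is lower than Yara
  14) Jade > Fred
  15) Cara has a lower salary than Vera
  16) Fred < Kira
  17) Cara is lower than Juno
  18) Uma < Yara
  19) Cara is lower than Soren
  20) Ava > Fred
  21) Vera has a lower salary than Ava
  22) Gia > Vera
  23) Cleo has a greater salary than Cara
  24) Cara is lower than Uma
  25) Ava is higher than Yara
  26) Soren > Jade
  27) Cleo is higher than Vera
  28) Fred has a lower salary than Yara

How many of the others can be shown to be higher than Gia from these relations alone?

4

Directly above Gia: Jade, Cleo.
One step further: Soren, Udo (4 so far).
No other element is forced above Gia by the given relations, so the count is 4.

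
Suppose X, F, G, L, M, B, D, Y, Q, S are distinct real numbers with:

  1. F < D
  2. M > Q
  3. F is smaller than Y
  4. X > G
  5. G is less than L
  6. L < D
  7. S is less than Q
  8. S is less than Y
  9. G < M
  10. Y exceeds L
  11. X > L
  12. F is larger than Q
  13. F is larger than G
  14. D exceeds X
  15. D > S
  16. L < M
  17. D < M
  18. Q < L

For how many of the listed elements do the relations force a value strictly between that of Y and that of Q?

2

Chaining upward from Q reaches: F, L, X, D, M.
Chaining downward from Y reaches: G, S, F, L.
Strictly between Q and Y are those in both lists: F, L — 2 elements.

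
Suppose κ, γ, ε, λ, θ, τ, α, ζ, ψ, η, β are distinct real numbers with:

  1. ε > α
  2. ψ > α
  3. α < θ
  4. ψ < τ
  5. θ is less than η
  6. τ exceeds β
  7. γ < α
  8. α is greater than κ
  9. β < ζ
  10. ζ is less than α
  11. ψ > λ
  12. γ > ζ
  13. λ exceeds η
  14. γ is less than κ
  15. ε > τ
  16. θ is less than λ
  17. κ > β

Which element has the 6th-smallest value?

The consecutive relations fix a unique order: β < ζ < γ < κ < α < θ < η < λ < ψ < τ < ε.
Counting 6 from the smallest end gives θ.

θ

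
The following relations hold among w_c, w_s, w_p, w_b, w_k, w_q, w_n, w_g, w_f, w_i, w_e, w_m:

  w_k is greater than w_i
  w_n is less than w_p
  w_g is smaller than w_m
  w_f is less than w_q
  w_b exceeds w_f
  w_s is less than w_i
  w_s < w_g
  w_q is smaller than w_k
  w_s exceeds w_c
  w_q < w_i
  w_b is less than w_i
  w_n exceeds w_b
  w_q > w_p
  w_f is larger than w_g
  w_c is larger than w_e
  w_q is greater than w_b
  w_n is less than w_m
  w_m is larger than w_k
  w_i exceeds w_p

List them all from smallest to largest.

w_e < w_c < w_s < w_g < w_f < w_b < w_n < w_p < w_q < w_i < w_k < w_m

The consecutive links are each given: w_e < w_c; w_c < w_s; w_s < w_g; w_g < w_f; w_f < w_b; w_b < w_n; w_n < w_p; w_p < w_q; w_q < w_i; w_i < w_k; w_k < w_m.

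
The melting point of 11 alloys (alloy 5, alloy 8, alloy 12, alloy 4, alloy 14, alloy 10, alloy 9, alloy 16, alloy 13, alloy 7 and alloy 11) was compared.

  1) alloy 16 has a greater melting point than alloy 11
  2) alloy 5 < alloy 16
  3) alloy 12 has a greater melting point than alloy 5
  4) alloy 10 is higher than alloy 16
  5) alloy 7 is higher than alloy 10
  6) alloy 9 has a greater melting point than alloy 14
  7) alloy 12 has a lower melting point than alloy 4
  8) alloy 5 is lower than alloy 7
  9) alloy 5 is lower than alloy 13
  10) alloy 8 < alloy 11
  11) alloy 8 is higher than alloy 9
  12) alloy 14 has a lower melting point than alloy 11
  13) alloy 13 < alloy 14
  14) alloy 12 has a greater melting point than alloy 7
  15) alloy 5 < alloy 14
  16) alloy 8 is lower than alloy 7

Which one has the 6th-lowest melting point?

alloy 11

Chaining the given pairs: alloy 5 < alloy 13 < alloy 14 < alloy 9 < alloy 8 < alloy 11 < alloy 16 < alloy 10 < alloy 7 < alloy 12 < alloy 4.
The 6th smallest is alloy 11.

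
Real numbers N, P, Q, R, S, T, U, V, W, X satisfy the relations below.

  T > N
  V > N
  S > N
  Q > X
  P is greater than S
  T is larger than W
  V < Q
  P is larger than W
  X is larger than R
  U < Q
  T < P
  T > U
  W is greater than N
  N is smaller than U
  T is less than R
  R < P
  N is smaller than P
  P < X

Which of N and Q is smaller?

N

N < U and U < T give N < T.
Then T < R extends the chain to R.
With R < P: N < U < T < R < P.
Then P < X extends the chain to X.
With X < Q: N < U < T < R < P < X < Q.
So N < Q; N is the smaller of the two.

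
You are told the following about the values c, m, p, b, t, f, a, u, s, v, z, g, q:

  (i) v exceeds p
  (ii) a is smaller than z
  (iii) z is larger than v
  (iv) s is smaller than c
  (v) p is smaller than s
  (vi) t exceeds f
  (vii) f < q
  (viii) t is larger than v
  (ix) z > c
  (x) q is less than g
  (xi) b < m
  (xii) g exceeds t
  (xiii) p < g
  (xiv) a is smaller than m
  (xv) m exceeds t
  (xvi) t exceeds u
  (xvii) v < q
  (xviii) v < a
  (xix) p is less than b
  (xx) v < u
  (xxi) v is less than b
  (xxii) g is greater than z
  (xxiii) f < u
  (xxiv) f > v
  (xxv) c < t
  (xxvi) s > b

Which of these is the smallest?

v is not least since p < v; b is not least since p < b; f is not least since v < f; a is not least since v < a; s is not least since p < s; c is not least since s < c; z is not least since c < z; u is not least since v < u; t is not least since u < t; q is not least since f < q; g is not least since t < g; m is not least since a < m.
Only p has nothing below it, so p is the smallest.

p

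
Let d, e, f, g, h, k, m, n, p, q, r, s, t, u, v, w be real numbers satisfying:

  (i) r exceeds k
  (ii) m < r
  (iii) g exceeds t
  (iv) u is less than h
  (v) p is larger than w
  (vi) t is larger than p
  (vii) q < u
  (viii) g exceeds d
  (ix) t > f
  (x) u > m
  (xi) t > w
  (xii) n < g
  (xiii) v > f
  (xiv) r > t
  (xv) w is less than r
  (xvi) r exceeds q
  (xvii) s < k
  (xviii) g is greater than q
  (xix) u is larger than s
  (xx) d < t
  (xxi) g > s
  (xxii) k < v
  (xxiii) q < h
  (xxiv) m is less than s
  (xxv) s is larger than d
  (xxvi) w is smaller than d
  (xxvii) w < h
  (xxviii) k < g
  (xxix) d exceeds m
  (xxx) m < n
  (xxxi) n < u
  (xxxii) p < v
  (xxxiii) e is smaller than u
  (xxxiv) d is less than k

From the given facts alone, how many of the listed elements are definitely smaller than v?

The elements the relations force below v are w, m, d, f, s, p, k — no chain reaches any other.
That is 7.

7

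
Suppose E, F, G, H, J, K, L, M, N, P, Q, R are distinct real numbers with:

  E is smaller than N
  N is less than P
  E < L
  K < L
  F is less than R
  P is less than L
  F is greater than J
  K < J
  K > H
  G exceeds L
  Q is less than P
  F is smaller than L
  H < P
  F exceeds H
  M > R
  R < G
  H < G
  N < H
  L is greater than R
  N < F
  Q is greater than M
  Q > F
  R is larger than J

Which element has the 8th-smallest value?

M

The consecutive relations fix a unique order: E < N < H < K < J < F < R < M < Q < P < L < G.
The 8th smallest is M.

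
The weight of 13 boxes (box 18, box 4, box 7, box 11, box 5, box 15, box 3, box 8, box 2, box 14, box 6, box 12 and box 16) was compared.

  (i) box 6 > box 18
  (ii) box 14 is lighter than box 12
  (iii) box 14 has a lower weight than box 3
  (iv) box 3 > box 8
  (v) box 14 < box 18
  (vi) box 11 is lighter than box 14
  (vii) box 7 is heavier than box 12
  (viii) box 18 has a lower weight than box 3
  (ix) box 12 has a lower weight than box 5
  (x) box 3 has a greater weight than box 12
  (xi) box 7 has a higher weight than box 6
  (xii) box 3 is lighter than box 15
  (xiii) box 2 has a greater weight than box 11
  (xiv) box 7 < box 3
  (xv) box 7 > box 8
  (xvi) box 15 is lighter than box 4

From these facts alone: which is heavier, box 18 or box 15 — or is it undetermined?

The relevant relations are box 18 < box 6; box 6 < box 7; box 7 < box 3; box 3 < box 15.
Chaining these gives box 18 < box 6 < box 7 < box 3 < box 15.
So box 15 is heavier.

box 15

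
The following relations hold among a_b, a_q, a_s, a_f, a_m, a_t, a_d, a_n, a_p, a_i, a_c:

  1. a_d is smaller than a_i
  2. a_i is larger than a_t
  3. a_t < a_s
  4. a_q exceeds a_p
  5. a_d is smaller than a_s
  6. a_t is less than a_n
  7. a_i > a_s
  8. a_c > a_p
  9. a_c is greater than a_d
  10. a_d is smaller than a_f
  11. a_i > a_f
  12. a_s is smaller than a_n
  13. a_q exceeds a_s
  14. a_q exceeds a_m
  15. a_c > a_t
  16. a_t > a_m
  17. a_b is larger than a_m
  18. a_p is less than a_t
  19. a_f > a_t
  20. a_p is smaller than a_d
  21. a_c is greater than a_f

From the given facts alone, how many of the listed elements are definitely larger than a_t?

From a_t the given relations immediately reach a_s, a_f, a_n, a_c, a_i.
From those, a_q — 6 in total.
No other element is forced above a_t by the given relations, so the count is 6.

6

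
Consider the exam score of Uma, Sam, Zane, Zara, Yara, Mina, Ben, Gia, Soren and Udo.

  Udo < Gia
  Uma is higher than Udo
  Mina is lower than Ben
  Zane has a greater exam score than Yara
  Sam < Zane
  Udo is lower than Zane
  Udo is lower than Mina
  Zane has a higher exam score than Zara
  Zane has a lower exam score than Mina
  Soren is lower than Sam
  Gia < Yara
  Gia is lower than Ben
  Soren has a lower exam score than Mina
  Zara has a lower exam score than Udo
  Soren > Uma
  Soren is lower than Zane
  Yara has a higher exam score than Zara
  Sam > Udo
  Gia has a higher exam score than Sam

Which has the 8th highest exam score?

Uma

The consecutive relations fix a unique order: Zara < Udo < Uma < Soren < Sam < Gia < Yara < Zane < Mina < Ben.
Counting 8 from the largest end gives Uma.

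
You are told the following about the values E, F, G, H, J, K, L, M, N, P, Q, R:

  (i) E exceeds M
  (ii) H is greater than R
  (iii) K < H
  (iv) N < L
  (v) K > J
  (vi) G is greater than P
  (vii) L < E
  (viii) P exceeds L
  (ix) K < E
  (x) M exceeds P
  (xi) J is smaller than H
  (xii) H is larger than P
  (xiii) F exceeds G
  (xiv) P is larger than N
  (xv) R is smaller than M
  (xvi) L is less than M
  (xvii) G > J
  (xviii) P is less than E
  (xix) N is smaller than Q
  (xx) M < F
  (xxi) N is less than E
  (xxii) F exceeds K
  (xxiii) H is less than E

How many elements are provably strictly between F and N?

4

Chaining upward from N reaches: L, P, G, H, Q, M, E.
Chaining downward from F reaches: J, L, P, G, R, K, M.
Strictly between N and F are those in both lists: L, P, G, M — 4 elements.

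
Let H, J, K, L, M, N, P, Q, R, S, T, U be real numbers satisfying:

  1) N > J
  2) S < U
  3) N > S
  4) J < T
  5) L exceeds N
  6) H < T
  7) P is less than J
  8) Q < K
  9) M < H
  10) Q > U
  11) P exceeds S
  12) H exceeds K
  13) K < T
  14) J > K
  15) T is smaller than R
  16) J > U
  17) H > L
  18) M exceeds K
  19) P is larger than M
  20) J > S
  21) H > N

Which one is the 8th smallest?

N

Chaining the given pairs: S < U < Q < K < M < P < J < N < L < H < T < R.
Counting 8 from the smallest end gives N.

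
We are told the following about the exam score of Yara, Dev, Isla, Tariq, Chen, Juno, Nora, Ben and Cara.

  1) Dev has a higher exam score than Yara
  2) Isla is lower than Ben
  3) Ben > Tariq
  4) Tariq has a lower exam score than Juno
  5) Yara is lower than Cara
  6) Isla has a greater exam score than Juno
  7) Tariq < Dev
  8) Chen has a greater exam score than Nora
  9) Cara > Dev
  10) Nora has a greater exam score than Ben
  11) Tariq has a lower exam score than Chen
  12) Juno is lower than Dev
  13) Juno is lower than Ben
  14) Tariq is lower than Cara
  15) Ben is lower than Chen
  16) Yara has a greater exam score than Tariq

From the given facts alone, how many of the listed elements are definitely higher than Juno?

The elements the relations force above Juno are Dev, Isla, Ben, Cara, Nora, Chen — no chain reaches any other.
That is 6.

6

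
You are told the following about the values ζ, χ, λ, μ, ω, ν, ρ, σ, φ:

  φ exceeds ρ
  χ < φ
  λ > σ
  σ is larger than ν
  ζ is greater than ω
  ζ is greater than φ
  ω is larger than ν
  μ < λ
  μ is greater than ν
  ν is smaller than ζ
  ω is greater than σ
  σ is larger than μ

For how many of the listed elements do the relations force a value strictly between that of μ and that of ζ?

Chaining upward from μ reaches: σ, λ, ω.
Chaining downward from ζ reaches: ν, χ, σ, ρ, φ, ω.
Strictly between μ and ζ are those in both lists: σ, ω — 2 elements.

2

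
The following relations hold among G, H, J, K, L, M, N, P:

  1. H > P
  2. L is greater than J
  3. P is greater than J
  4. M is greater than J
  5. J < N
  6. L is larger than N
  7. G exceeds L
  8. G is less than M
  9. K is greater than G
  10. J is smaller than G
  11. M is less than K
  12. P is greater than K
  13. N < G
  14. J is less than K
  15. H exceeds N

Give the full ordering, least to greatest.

The consecutive links are each given: J < N; N < L; L < G; G < M; M < K; K < P; P < H.

J < N < L < G < M < K < P < H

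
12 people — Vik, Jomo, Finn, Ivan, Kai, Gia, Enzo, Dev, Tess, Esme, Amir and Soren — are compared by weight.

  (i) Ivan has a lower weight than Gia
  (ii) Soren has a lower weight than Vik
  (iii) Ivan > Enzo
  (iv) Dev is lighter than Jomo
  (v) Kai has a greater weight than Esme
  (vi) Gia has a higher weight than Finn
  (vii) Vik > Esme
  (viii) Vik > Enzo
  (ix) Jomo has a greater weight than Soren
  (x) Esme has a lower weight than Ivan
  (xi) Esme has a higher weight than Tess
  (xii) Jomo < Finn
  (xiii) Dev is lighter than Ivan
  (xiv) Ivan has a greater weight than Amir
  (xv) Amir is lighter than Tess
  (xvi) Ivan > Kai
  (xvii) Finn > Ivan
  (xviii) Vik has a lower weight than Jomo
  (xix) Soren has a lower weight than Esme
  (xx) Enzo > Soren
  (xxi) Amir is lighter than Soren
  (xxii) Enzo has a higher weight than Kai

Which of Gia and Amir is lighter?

Amir < Soren and Soren < Esme give Amir < Esme.
With Esme < Kai: Amir < Soren < Esme < Kai.
Then Kai < Enzo extends the chain to Enzo.
Then Enzo < Vik extends the chain to Vik.
With Vik < Jomo: Amir < Soren < Esme < Kai < Enzo < Vik < Jomo.
With Jomo < Finn: Amir < Soren < Esme < Kai < Enzo < Vik < Jomo < Finn.
With Finn < Gia: Amir < Soren < Esme < Kai < Enzo < Vik < Jomo < Finn < Gia.
So Amir < Gia; Amir is the lighter of the two.

Amir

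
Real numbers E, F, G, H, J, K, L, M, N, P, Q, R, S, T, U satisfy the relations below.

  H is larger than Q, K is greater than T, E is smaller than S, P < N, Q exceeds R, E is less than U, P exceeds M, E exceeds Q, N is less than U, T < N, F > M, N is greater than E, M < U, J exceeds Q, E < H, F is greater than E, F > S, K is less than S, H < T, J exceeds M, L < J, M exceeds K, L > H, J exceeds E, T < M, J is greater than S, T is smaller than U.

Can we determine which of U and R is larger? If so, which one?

U

The relevant relations are R < Q; Q < E; E < H; H < T; T < K; K < M; M < P; P < N; N < U.
Chaining these gives R < Q < E < H < T < K < M < P < N < U.
So U is larger.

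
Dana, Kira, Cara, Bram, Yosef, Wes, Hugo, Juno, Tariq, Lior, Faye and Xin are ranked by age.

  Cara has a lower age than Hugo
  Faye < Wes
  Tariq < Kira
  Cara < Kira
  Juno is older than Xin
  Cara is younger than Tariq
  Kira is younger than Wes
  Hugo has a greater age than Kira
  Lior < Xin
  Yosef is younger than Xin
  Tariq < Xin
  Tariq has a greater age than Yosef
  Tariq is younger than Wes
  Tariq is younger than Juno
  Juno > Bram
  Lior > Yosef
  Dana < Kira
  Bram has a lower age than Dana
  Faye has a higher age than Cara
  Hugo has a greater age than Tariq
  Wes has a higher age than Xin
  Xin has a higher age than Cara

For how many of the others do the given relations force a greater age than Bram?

Directly above Bram: Dana, Juno.
One step further: Kira (3 so far).
One step further: Hugo, Wes (5 so far).
No other element is forced above Bram by the given relations, so the count is 5.

5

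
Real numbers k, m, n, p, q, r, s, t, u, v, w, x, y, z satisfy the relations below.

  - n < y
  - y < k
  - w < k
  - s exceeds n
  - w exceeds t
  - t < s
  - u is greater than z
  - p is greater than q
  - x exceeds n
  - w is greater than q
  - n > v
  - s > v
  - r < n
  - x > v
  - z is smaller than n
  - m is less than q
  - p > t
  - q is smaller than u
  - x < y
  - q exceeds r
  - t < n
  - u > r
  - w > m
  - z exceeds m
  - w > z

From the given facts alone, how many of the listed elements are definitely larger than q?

From q the given relations immediately reach u, p, w.
From those, k — 4 in total.
No other element is forced above q by the given relations, so the count is 4.

4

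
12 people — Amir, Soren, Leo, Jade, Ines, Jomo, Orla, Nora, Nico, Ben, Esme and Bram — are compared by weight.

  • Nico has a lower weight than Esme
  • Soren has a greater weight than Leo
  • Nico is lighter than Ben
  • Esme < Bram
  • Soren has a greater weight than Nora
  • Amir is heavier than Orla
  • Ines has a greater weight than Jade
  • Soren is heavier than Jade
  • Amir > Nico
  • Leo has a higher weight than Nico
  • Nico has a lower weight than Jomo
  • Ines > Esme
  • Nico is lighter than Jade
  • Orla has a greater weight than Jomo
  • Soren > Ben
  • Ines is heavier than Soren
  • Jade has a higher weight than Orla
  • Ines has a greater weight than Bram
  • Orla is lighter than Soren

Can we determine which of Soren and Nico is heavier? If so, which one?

Chaining the given relations: Nico < Jomo < Orla < Jade < Soren.
So Soren is heavier.

Soren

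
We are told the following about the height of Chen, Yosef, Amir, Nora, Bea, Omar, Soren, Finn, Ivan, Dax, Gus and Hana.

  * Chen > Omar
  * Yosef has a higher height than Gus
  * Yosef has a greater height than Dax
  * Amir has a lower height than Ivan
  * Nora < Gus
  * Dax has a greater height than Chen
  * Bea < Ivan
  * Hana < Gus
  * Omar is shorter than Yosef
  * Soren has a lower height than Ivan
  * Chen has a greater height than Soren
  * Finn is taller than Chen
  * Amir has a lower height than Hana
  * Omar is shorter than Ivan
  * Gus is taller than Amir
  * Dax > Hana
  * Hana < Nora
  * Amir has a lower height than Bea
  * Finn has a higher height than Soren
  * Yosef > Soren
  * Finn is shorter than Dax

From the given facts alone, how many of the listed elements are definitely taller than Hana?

4

Directly above Hana: Nora, Gus, Dax.
One step further: Yosef (4 so far).
No other element is forced above Hana by the given relations, so the count is 4.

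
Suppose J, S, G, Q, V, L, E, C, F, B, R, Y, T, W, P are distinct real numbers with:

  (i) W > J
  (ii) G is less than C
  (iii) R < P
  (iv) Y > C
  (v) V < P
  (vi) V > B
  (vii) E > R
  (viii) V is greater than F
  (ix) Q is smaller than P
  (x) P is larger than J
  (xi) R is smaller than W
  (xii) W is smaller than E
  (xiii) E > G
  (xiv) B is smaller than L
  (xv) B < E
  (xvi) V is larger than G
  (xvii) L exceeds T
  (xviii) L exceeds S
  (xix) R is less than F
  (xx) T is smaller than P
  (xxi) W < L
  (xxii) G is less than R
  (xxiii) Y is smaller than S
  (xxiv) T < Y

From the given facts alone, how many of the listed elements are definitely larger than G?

The elements the relations force above G are C, Y, S, R, W, L, E, F, V, P — no chain reaches any other.
That is 10.

10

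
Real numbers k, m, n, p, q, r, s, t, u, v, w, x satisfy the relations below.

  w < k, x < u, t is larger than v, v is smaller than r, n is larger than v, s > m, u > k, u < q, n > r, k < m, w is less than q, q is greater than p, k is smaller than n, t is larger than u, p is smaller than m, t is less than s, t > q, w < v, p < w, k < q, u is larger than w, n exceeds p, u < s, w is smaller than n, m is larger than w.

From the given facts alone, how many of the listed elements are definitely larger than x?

The elements the relations force above x are u, q, t, s — no chain reaches any other.
That is 4.

4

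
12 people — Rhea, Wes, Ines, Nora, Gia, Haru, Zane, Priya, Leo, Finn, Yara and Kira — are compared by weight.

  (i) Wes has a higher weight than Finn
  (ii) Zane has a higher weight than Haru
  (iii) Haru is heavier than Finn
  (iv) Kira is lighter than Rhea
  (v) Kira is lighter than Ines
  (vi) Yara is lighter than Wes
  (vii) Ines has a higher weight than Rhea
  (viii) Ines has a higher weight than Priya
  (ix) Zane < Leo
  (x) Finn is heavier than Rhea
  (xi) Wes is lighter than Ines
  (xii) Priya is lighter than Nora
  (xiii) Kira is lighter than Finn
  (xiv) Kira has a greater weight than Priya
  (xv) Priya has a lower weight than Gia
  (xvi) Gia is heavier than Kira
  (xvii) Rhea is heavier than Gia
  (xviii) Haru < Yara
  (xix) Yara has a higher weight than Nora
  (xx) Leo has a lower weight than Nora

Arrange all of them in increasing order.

Priya < Kira < Gia < Rhea < Finn < Haru < Zane < Leo < Nora < Yara < Wes < Ines

Each adjacent pair is fixed by a given relation: Priya < Kira; Kira < Gia; Gia < Rhea; Rhea < Finn; Finn < Haru; Haru < Zane; Zane < Leo; Leo < Nora; Nora < Yara; Yara < Wes; Wes < Ines. Chaining them end to end gives the full order.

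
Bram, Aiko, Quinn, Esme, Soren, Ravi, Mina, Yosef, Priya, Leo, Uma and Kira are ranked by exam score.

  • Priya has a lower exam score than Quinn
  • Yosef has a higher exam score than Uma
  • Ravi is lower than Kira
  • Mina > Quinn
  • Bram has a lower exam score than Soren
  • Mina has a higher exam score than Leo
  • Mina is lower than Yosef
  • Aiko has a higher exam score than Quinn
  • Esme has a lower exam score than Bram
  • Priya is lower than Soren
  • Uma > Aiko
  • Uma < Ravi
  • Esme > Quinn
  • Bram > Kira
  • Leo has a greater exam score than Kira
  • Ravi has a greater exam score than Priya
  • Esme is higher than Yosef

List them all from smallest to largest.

The consecutive links are each given: Priya < Quinn; Quinn < Aiko; Aiko < Uma; Uma < Ravi; Ravi < Kira; Kira < Leo; Leo < Mina; Mina < Yosef; Yosef < Esme; Esme < Bram; Bram < Soren.

Priya < Quinn < Aiko < Uma < Ravi < Kira < Leo < Mina < Yosef < Esme < Bram < Soren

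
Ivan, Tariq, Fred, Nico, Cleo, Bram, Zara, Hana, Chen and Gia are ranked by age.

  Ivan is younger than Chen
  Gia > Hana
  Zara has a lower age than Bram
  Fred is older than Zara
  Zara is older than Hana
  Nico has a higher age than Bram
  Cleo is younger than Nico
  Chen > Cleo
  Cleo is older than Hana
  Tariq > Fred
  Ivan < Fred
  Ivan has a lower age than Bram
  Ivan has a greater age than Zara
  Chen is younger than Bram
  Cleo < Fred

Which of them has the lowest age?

Hana

Chaining upward from Hana: directly above it, Cleo, Zara, Gia; then Ivan, Chen, Bram, Fred, Nico; then Tariq.
That covers every other element, and nothing is given below Hana, so Hana is the lowest age.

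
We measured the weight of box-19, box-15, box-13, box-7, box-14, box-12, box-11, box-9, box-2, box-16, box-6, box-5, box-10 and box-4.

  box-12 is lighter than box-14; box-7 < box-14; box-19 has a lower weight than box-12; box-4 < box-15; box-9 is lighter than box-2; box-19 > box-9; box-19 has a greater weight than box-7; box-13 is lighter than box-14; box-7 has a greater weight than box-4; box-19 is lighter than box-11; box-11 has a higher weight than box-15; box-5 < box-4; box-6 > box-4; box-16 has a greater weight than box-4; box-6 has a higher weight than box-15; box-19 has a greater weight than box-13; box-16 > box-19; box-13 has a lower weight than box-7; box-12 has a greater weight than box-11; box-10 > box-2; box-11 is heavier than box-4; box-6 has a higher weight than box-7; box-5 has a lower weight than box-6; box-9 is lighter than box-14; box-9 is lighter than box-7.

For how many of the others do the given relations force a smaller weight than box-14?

9

Directly below box-14: box-13, box-9, box-7, box-12.
One step further: box-4, box-19, box-11 (7 so far).
One step further: box-5, box-15 (9 so far).
No other element is forced below box-14 by the given relations, so the count is 9.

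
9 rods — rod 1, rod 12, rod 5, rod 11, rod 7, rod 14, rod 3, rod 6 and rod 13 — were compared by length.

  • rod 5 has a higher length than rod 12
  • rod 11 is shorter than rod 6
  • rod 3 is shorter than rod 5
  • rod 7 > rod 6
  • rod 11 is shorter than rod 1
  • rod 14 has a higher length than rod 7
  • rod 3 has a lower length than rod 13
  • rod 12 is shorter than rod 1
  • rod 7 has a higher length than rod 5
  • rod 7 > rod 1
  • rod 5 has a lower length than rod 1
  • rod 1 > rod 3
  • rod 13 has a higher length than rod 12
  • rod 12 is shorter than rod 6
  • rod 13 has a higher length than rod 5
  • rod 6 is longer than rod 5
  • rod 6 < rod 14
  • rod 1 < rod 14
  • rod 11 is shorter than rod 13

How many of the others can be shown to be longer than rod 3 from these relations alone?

6

Directly above rod 3: rod 5, rod 13, rod 1.
One step further: rod 6, rod 7, rod 14 (6 so far).
No other element is forced above rod 3 by the given relations, so the count is 6.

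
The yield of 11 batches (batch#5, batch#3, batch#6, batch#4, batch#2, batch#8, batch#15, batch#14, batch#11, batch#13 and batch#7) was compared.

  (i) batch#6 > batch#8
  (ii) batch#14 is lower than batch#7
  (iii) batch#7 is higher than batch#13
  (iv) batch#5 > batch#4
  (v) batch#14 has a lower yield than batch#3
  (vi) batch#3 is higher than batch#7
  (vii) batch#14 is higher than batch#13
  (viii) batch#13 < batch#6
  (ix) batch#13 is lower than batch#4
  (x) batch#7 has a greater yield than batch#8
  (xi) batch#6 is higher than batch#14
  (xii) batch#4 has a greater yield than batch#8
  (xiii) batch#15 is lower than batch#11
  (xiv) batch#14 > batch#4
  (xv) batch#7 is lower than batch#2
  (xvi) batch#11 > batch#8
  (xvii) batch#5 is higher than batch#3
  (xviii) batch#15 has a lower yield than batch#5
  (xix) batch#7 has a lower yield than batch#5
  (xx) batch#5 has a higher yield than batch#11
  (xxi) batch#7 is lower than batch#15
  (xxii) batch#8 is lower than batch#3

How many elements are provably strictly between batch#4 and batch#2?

2

The relations place batch#4 below batch#2. An element lies strictly between them when it is forced above batch#4 and also forced below batch#2.
Above batch#4: {batch#14, batch#7, batch#15, batch#3, batch#11, batch#5, batch#6}. Below batch#2: {batch#13, batch#8, batch#14, batch#7}.
Intersection: {batch#14, batch#7} — 2.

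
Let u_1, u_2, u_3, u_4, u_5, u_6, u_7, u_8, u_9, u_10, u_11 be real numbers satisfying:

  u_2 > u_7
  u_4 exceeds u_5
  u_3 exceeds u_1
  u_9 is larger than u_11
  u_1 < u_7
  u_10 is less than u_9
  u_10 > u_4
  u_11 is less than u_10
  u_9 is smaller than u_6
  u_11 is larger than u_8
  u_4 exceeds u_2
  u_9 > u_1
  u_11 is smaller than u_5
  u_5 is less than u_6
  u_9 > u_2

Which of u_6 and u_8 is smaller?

Following the relations from u_8: u_8 < u_11 < u_5 < u_4 < u_10 < u_9 < u_6.
So u_8 < u_6; u_8 is the smaller of the two.

u_8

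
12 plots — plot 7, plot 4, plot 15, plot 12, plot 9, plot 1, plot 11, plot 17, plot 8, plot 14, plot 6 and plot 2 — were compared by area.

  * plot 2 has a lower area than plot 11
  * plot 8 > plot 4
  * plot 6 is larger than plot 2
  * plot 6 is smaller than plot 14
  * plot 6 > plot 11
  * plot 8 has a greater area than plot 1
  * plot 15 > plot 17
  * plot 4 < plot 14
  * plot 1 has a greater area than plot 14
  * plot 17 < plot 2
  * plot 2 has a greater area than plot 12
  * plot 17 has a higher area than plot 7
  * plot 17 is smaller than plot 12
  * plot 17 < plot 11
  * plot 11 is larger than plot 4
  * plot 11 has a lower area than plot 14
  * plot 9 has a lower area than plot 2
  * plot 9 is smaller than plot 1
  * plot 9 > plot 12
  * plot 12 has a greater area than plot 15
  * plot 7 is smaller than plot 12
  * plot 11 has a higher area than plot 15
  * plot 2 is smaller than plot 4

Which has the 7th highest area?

Piecing the relations together gives one ordering: plot 7 < plot 17 < plot 15 < plot 12 < plot 9 < plot 2 < plot 4 < plot 11 < plot 6 < plot 14 < plot 1 < plot 8.
Counting 7 from the largest end gives plot 2.

plot 2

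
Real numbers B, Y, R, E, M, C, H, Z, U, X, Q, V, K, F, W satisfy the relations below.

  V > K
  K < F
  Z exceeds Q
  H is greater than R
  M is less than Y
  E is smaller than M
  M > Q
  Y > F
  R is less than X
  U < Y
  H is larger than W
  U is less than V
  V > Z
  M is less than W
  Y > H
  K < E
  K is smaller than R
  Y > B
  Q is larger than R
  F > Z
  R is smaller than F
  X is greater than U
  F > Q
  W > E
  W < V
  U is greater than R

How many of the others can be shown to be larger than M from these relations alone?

4

The elements the relations force above M are W, V, H, Y — no chain reaches any other.
That is 4.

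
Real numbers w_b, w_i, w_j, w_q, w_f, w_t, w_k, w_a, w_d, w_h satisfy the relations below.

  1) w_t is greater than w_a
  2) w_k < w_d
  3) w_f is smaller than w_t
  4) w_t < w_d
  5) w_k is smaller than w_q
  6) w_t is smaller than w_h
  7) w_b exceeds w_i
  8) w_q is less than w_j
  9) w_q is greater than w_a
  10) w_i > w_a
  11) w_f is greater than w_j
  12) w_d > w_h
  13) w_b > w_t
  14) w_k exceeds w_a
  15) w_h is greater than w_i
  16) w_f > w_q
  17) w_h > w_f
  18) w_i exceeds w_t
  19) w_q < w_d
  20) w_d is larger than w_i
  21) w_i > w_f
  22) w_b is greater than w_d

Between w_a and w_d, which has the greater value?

Link the given pairs in sequence: w_a < w_k; w_k < w_q; w_q < w_j; w_j < w_f; w_f < w_t; w_t < w_i; w_i < w_h; w_h < w_d.
Together: w_a < w_k < w_q < w_j < w_f < w_t < w_i < w_h < w_d.
So w_a < w_d; w_d is the larger of the two.

w_d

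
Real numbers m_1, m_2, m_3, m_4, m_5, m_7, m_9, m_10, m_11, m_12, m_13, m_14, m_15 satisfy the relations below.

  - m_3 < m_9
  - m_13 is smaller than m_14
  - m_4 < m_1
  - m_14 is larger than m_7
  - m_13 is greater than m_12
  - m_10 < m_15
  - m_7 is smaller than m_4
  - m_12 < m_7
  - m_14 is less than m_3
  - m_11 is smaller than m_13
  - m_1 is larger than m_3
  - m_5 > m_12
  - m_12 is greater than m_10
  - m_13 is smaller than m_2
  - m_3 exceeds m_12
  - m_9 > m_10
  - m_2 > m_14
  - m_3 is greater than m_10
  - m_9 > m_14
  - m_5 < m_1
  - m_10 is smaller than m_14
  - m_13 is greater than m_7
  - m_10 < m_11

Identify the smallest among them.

Chaining upward from m_10: directly above it, m_11, m_12, m_15, m_14, m_3, m_9; then m_7, m_13, m_5, m_1, m_2; then m_4.
That covers every other element, and nothing is given below m_10, so m_10 is the smallest.

m_10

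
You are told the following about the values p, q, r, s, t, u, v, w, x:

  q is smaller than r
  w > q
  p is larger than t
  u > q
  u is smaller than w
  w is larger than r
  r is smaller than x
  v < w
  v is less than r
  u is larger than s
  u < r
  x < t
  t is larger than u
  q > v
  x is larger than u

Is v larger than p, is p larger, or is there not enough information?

p

v < q and q < u give v < u.
Then u < r extends the chain to r.
With r < x: v < q < u < r < x.
With x < t: v < q < u < r < x < t.
With t < p: v < q < u < r < x < t < p.
So p is larger.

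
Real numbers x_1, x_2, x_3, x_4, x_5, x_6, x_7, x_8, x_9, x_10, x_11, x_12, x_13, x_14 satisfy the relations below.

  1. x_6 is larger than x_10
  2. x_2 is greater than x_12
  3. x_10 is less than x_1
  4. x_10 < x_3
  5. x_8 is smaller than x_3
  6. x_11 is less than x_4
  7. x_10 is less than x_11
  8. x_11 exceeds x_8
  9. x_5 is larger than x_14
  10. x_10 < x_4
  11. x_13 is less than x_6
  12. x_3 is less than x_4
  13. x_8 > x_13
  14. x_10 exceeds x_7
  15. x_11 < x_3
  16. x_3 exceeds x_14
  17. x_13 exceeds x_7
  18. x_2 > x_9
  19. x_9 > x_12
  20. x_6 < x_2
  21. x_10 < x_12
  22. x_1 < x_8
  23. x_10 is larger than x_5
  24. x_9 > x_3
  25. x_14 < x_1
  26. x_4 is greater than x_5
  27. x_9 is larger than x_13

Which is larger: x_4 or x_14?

Link the given pairs in sequence: x_14 < x_5; x_5 < x_10; x_10 < x_1; x_1 < x_8; x_8 < x_11; x_11 < x_3; x_3 < x_4.
Chaining these gives x_14 < x_5 < x_10 < x_1 < x_8 < x_11 < x_3 < x_4.
So x_14 < x_4; x_4 is the larger of the two.

x_4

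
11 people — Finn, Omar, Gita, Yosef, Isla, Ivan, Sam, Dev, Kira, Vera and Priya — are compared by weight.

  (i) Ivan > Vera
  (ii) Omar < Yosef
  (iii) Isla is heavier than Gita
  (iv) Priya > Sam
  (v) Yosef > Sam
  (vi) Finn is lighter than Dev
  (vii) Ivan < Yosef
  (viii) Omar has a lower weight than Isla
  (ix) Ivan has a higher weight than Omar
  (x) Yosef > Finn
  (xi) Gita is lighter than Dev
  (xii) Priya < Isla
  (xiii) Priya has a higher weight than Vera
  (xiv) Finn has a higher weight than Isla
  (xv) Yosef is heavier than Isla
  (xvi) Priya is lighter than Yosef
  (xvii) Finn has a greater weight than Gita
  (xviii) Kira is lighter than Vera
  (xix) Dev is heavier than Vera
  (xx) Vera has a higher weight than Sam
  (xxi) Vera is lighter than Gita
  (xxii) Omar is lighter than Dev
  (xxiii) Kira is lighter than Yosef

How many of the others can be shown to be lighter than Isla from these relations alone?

6

From Isla the given relations immediately reach Omar, Gita, Priya.
From those, Sam, Vera — 5 in total.
From those, Kira — 6 in total.
No other element is forced below Isla by the given relations, so the count is 6.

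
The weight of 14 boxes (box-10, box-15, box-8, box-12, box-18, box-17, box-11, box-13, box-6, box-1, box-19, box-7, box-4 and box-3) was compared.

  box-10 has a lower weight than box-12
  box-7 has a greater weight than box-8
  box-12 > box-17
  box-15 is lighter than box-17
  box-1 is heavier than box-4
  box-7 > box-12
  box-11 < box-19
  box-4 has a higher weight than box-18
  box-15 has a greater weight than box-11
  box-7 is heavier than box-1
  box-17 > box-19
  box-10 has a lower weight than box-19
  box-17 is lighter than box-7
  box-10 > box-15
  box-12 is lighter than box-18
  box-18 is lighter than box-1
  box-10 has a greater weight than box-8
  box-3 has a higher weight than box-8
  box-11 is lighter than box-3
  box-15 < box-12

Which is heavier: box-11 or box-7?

Following the relations from box-11: box-11 < box-15 < box-10 < box-19 < box-17 < box-12 < box-18 < box-1 < box-7.
So box-11 < box-7; box-7 is the heavier of the two.

box-7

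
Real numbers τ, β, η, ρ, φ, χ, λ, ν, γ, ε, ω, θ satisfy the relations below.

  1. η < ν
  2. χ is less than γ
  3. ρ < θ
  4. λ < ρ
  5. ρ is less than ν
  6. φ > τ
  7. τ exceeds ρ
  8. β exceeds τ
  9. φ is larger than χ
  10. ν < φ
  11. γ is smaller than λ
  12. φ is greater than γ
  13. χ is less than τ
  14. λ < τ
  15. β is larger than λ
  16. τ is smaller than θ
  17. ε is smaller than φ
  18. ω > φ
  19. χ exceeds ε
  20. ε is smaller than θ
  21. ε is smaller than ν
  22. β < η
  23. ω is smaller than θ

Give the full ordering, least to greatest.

Nothing is placed below ε, so it is least; from there ε < χ; χ < γ; γ < λ; λ < ρ; ρ < τ; τ < β; β < η; η < ν; ν < φ; φ < ω; ω < θ, each given directly.

ε < χ < γ < λ < ρ < τ < β < η < ν < φ < ω < θ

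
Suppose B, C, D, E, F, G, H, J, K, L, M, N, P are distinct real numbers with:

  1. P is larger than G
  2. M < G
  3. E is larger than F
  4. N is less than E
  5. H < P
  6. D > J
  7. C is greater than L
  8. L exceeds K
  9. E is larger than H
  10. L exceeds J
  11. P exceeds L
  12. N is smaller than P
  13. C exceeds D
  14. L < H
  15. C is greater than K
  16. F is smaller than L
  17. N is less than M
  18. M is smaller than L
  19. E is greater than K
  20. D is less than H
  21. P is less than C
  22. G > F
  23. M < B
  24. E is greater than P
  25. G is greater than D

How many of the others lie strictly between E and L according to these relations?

The relations place L below E. An element lies strictly between them when it is forced above L and also forced below E.
Above L: {H, P, C}. Below E: {N, J, F, K, M, D, G, H, P}.
Intersection: {H, P} — 2.

2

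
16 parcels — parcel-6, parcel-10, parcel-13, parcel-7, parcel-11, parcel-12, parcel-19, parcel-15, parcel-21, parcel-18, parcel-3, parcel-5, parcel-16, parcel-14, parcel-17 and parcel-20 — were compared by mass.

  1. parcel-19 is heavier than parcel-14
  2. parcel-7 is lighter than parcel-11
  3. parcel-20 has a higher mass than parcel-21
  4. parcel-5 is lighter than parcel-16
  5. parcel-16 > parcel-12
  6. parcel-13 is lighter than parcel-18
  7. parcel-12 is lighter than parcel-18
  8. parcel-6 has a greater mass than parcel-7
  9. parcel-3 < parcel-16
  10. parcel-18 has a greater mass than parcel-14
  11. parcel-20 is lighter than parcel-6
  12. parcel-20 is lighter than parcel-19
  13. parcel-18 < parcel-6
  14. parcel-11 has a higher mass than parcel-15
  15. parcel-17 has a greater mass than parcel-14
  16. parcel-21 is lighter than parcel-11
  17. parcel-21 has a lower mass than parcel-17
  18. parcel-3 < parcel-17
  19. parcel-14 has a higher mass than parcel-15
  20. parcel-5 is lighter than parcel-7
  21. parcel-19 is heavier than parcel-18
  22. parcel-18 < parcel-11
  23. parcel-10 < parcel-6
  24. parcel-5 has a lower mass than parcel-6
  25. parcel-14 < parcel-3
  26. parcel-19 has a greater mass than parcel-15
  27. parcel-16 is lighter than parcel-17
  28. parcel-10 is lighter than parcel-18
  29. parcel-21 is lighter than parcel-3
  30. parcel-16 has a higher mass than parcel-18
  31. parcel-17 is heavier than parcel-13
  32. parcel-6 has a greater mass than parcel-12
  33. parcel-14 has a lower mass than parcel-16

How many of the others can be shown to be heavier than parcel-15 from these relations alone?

Directly above parcel-15: parcel-14, parcel-11, parcel-19.
One step further: parcel-18, parcel-3, parcel-16, parcel-17 (7 so far).
One step further: parcel-6 (8 so far).
No other element is forced above parcel-15 by the given relations, so the count is 8.

8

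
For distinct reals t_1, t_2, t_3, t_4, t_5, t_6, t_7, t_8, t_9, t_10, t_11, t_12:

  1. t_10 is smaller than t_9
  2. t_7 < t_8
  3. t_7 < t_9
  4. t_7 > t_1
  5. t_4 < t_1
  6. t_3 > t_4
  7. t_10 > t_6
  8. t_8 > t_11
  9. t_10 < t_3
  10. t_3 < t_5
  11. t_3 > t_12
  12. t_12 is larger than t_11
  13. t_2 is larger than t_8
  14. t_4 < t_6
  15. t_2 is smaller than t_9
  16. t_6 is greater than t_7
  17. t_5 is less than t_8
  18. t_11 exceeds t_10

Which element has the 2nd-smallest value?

The consecutive relations fix a unique order: t_4 < t_1 < t_7 < t_6 < t_10 < t_11 < t_12 < t_3 < t_5 < t_8 < t_2 < t_9.
Counting 2 from the smallest end gives t_1.

t_1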